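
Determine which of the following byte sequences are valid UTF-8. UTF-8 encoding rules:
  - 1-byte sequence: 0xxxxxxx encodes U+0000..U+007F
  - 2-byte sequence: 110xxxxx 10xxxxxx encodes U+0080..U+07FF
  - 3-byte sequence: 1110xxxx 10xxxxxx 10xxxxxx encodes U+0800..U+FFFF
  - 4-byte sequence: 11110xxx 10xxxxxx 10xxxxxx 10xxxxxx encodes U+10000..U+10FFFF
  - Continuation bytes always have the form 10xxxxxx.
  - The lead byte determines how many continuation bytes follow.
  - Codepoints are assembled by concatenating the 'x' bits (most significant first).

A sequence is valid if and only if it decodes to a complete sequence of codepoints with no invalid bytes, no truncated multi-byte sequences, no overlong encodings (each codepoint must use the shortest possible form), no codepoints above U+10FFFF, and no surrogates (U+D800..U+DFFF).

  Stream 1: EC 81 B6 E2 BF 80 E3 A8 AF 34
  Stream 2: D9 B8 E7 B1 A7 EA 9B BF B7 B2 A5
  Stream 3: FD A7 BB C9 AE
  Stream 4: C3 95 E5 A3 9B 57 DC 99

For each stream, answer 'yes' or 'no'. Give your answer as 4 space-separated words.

Answer: yes no no yes

Derivation:
Stream 1: decodes cleanly. VALID
Stream 2: error at byte offset 8. INVALID
Stream 3: error at byte offset 0. INVALID
Stream 4: decodes cleanly. VALID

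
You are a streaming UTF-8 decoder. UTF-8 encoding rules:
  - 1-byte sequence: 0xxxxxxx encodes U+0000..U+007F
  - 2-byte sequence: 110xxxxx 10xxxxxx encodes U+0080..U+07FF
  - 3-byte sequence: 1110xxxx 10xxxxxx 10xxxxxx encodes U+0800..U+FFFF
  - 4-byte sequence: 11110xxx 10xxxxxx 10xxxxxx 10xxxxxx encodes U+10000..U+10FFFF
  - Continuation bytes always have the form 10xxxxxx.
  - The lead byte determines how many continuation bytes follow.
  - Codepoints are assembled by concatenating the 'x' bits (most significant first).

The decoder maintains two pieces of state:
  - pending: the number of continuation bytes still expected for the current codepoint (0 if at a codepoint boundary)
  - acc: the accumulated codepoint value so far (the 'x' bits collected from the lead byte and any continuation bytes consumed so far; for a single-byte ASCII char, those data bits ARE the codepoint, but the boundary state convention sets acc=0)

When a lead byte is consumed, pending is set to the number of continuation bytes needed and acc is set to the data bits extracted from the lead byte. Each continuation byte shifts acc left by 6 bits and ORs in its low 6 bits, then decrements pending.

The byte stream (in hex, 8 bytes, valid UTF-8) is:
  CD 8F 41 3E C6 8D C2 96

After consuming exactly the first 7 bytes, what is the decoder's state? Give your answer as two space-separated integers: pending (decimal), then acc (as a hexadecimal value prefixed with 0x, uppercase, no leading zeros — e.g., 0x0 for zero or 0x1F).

Answer: 1 0x2

Derivation:
Byte[0]=CD: 2-byte lead. pending=1, acc=0xD
Byte[1]=8F: continuation. acc=(acc<<6)|0x0F=0x34F, pending=0
Byte[2]=41: 1-byte. pending=0, acc=0x0
Byte[3]=3E: 1-byte. pending=0, acc=0x0
Byte[4]=C6: 2-byte lead. pending=1, acc=0x6
Byte[5]=8D: continuation. acc=(acc<<6)|0x0D=0x18D, pending=0
Byte[6]=C2: 2-byte lead. pending=1, acc=0x2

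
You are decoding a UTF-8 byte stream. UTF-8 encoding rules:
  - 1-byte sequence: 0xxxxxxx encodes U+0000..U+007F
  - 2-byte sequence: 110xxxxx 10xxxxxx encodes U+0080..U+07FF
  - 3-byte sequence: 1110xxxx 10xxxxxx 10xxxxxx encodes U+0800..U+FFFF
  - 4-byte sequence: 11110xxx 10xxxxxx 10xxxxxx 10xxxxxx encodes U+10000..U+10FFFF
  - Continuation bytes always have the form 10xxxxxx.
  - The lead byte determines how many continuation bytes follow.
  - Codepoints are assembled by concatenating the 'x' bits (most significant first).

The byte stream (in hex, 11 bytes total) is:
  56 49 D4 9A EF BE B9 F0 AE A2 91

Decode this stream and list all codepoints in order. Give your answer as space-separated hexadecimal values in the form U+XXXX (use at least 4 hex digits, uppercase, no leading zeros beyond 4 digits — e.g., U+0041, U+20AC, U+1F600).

Answer: U+0056 U+0049 U+051A U+FFB9 U+2E891

Derivation:
Byte[0]=56: 1-byte ASCII. cp=U+0056
Byte[1]=49: 1-byte ASCII. cp=U+0049
Byte[2]=D4: 2-byte lead, need 1 cont bytes. acc=0x14
Byte[3]=9A: continuation. acc=(acc<<6)|0x1A=0x51A
Completed: cp=U+051A (starts at byte 2)
Byte[4]=EF: 3-byte lead, need 2 cont bytes. acc=0xF
Byte[5]=BE: continuation. acc=(acc<<6)|0x3E=0x3FE
Byte[6]=B9: continuation. acc=(acc<<6)|0x39=0xFFB9
Completed: cp=U+FFB9 (starts at byte 4)
Byte[7]=F0: 4-byte lead, need 3 cont bytes. acc=0x0
Byte[8]=AE: continuation. acc=(acc<<6)|0x2E=0x2E
Byte[9]=A2: continuation. acc=(acc<<6)|0x22=0xBA2
Byte[10]=91: continuation. acc=(acc<<6)|0x11=0x2E891
Completed: cp=U+2E891 (starts at byte 7)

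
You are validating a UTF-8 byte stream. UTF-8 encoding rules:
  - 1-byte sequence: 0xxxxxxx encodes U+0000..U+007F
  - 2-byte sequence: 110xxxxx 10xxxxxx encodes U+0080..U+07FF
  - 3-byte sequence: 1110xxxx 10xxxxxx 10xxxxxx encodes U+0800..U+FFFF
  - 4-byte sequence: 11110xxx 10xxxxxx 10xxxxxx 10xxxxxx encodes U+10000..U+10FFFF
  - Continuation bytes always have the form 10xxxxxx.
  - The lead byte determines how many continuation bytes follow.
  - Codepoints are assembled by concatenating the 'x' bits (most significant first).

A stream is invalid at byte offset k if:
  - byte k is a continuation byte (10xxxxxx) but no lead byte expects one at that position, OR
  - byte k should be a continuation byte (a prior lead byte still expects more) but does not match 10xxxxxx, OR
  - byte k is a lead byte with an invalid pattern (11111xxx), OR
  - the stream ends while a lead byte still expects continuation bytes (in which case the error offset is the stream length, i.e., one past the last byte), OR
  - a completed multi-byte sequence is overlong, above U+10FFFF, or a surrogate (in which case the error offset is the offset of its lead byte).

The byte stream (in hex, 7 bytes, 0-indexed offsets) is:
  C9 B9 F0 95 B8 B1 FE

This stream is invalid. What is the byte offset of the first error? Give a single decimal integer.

Answer: 6

Derivation:
Byte[0]=C9: 2-byte lead, need 1 cont bytes. acc=0x9
Byte[1]=B9: continuation. acc=(acc<<6)|0x39=0x279
Completed: cp=U+0279 (starts at byte 0)
Byte[2]=F0: 4-byte lead, need 3 cont bytes. acc=0x0
Byte[3]=95: continuation. acc=(acc<<6)|0x15=0x15
Byte[4]=B8: continuation. acc=(acc<<6)|0x38=0x578
Byte[5]=B1: continuation. acc=(acc<<6)|0x31=0x15E31
Completed: cp=U+15E31 (starts at byte 2)
Byte[6]=FE: INVALID lead byte (not 0xxx/110x/1110/11110)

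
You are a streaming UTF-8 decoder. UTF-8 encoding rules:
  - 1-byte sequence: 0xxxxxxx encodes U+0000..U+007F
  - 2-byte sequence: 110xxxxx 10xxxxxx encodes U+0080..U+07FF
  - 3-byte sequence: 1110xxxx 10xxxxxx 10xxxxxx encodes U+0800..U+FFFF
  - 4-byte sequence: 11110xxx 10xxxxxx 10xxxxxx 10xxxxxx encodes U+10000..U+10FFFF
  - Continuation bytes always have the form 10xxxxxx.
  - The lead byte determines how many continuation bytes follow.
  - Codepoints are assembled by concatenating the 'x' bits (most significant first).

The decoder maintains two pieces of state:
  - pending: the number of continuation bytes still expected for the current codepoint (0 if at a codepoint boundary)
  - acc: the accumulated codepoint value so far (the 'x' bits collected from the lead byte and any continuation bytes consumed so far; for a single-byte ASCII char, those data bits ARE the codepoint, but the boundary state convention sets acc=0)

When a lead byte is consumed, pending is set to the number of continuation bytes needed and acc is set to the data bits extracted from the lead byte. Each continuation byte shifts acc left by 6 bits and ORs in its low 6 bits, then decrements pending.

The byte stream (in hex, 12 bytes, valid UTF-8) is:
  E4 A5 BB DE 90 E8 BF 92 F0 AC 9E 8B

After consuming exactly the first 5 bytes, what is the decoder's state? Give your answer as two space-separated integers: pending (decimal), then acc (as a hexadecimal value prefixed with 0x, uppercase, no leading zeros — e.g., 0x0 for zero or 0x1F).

Byte[0]=E4: 3-byte lead. pending=2, acc=0x4
Byte[1]=A5: continuation. acc=(acc<<6)|0x25=0x125, pending=1
Byte[2]=BB: continuation. acc=(acc<<6)|0x3B=0x497B, pending=0
Byte[3]=DE: 2-byte lead. pending=1, acc=0x1E
Byte[4]=90: continuation. acc=(acc<<6)|0x10=0x790, pending=0

Answer: 0 0x790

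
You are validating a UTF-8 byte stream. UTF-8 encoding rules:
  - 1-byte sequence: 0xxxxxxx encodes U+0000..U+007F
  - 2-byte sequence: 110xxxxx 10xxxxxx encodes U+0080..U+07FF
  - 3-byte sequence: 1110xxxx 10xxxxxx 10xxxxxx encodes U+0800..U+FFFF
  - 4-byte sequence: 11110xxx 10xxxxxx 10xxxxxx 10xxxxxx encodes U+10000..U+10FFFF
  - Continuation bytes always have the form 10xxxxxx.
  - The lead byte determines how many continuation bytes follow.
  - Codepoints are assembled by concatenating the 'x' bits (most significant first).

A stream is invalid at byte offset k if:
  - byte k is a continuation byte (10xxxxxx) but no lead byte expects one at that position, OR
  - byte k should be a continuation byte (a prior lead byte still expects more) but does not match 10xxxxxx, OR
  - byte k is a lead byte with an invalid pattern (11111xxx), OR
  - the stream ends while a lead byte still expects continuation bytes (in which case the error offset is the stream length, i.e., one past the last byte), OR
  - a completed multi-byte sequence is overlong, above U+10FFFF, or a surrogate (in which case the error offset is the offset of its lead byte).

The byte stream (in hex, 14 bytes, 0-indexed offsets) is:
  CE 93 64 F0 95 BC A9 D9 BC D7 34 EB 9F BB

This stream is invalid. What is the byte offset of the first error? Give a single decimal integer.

Answer: 10

Derivation:
Byte[0]=CE: 2-byte lead, need 1 cont bytes. acc=0xE
Byte[1]=93: continuation. acc=(acc<<6)|0x13=0x393
Completed: cp=U+0393 (starts at byte 0)
Byte[2]=64: 1-byte ASCII. cp=U+0064
Byte[3]=F0: 4-byte lead, need 3 cont bytes. acc=0x0
Byte[4]=95: continuation. acc=(acc<<6)|0x15=0x15
Byte[5]=BC: continuation. acc=(acc<<6)|0x3C=0x57C
Byte[6]=A9: continuation. acc=(acc<<6)|0x29=0x15F29
Completed: cp=U+15F29 (starts at byte 3)
Byte[7]=D9: 2-byte lead, need 1 cont bytes. acc=0x19
Byte[8]=BC: continuation. acc=(acc<<6)|0x3C=0x67C
Completed: cp=U+067C (starts at byte 7)
Byte[9]=D7: 2-byte lead, need 1 cont bytes. acc=0x17
Byte[10]=34: expected 10xxxxxx continuation. INVALID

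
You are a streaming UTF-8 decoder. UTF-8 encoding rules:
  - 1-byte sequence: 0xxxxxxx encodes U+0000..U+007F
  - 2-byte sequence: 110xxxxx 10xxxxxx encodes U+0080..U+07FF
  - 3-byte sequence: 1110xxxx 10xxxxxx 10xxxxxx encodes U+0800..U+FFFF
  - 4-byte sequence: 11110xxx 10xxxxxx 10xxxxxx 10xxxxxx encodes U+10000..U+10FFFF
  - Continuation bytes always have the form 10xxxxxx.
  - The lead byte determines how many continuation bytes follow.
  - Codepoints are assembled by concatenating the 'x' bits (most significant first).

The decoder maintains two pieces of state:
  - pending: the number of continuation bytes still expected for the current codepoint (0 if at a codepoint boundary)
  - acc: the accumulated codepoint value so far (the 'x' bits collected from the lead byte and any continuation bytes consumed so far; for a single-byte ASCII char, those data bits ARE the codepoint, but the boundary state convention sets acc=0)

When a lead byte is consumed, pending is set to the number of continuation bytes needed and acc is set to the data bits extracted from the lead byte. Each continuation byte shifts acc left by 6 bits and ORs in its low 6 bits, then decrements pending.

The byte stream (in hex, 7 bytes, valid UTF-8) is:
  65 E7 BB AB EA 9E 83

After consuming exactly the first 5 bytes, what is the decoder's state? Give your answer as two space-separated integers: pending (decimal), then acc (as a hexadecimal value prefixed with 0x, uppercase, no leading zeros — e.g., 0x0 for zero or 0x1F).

Byte[0]=65: 1-byte. pending=0, acc=0x0
Byte[1]=E7: 3-byte lead. pending=2, acc=0x7
Byte[2]=BB: continuation. acc=(acc<<6)|0x3B=0x1FB, pending=1
Byte[3]=AB: continuation. acc=(acc<<6)|0x2B=0x7EEB, pending=0
Byte[4]=EA: 3-byte lead. pending=2, acc=0xA

Answer: 2 0xA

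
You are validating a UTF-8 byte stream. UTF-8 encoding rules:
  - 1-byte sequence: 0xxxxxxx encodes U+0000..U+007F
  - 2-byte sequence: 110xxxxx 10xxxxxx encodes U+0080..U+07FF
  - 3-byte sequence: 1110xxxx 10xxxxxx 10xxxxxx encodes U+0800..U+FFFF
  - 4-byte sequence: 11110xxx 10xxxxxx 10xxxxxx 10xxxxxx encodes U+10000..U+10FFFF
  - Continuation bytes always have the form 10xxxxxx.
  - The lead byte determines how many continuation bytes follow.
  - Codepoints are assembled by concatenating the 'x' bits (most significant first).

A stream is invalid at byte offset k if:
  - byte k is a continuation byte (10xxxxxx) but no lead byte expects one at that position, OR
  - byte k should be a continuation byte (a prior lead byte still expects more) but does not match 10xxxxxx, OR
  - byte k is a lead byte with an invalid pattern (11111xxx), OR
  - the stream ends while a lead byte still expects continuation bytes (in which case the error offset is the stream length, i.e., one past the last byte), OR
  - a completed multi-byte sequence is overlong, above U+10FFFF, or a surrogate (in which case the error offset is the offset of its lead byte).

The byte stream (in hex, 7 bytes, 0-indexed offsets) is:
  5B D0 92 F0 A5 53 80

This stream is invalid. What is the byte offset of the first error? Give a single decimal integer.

Byte[0]=5B: 1-byte ASCII. cp=U+005B
Byte[1]=D0: 2-byte lead, need 1 cont bytes. acc=0x10
Byte[2]=92: continuation. acc=(acc<<6)|0x12=0x412
Completed: cp=U+0412 (starts at byte 1)
Byte[3]=F0: 4-byte lead, need 3 cont bytes. acc=0x0
Byte[4]=A5: continuation. acc=(acc<<6)|0x25=0x25
Byte[5]=53: expected 10xxxxxx continuation. INVALID

Answer: 5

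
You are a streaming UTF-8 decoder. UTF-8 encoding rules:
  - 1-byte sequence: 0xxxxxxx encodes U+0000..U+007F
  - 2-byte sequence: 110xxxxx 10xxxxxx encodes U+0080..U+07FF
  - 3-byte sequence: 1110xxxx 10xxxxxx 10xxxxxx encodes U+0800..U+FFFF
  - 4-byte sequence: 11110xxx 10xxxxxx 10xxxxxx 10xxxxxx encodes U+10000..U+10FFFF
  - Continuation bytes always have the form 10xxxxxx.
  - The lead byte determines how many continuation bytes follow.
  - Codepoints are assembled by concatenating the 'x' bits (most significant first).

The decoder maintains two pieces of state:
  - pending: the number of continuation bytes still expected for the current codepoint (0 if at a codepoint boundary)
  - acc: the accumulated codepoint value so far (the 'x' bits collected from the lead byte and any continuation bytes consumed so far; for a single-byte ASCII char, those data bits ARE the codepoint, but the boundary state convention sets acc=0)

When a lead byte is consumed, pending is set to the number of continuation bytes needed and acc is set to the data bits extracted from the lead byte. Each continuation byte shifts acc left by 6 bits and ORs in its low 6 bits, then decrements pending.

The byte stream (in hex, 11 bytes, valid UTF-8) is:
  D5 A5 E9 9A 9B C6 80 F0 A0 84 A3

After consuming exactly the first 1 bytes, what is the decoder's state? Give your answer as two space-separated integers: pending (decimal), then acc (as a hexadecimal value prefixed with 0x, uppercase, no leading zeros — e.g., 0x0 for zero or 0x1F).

Byte[0]=D5: 2-byte lead. pending=1, acc=0x15

Answer: 1 0x15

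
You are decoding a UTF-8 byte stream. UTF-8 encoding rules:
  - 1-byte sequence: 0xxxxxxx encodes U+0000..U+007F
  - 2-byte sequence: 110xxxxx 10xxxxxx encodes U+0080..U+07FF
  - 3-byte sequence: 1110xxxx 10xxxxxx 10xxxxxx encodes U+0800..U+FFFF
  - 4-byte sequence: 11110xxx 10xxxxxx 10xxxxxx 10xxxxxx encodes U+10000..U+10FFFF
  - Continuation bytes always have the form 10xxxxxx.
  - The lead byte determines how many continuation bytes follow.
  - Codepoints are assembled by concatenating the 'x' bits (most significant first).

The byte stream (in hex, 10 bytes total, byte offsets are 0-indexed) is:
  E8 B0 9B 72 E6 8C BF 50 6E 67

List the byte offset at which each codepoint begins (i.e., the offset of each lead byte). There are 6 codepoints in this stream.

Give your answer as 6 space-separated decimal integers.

Byte[0]=E8: 3-byte lead, need 2 cont bytes. acc=0x8
Byte[1]=B0: continuation. acc=(acc<<6)|0x30=0x230
Byte[2]=9B: continuation. acc=(acc<<6)|0x1B=0x8C1B
Completed: cp=U+8C1B (starts at byte 0)
Byte[3]=72: 1-byte ASCII. cp=U+0072
Byte[4]=E6: 3-byte lead, need 2 cont bytes. acc=0x6
Byte[5]=8C: continuation. acc=(acc<<6)|0x0C=0x18C
Byte[6]=BF: continuation. acc=(acc<<6)|0x3F=0x633F
Completed: cp=U+633F (starts at byte 4)
Byte[7]=50: 1-byte ASCII. cp=U+0050
Byte[8]=6E: 1-byte ASCII. cp=U+006E
Byte[9]=67: 1-byte ASCII. cp=U+0067

Answer: 0 3 4 7 8 9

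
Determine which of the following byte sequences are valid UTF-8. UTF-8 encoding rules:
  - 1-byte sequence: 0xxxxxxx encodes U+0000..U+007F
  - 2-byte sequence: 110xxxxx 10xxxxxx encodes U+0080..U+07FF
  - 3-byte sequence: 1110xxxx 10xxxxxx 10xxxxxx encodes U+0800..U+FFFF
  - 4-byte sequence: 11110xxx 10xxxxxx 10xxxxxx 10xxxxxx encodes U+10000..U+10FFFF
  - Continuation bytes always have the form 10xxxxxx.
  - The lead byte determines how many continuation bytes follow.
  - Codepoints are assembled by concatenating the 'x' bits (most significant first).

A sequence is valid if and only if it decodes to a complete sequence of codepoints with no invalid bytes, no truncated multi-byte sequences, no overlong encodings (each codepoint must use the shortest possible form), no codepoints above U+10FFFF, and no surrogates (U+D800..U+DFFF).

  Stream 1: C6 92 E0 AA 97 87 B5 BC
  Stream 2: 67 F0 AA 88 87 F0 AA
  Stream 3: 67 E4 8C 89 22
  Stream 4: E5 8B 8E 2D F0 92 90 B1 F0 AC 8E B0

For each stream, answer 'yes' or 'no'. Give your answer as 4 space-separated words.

Answer: no no yes yes

Derivation:
Stream 1: error at byte offset 5. INVALID
Stream 2: error at byte offset 7. INVALID
Stream 3: decodes cleanly. VALID
Stream 4: decodes cleanly. VALID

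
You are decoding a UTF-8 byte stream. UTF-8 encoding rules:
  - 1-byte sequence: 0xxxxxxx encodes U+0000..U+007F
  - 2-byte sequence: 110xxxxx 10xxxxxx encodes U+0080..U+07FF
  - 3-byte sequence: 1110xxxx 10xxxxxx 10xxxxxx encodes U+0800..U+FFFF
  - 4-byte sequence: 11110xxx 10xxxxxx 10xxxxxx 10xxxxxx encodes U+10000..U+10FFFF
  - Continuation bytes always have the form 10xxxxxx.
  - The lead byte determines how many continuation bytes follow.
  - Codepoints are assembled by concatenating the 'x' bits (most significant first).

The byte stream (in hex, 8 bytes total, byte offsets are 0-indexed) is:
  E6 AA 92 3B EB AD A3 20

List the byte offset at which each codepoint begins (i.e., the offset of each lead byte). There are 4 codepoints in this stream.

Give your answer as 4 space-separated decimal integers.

Answer: 0 3 4 7

Derivation:
Byte[0]=E6: 3-byte lead, need 2 cont bytes. acc=0x6
Byte[1]=AA: continuation. acc=(acc<<6)|0x2A=0x1AA
Byte[2]=92: continuation. acc=(acc<<6)|0x12=0x6A92
Completed: cp=U+6A92 (starts at byte 0)
Byte[3]=3B: 1-byte ASCII. cp=U+003B
Byte[4]=EB: 3-byte lead, need 2 cont bytes. acc=0xB
Byte[5]=AD: continuation. acc=(acc<<6)|0x2D=0x2ED
Byte[6]=A3: continuation. acc=(acc<<6)|0x23=0xBB63
Completed: cp=U+BB63 (starts at byte 4)
Byte[7]=20: 1-byte ASCII. cp=U+0020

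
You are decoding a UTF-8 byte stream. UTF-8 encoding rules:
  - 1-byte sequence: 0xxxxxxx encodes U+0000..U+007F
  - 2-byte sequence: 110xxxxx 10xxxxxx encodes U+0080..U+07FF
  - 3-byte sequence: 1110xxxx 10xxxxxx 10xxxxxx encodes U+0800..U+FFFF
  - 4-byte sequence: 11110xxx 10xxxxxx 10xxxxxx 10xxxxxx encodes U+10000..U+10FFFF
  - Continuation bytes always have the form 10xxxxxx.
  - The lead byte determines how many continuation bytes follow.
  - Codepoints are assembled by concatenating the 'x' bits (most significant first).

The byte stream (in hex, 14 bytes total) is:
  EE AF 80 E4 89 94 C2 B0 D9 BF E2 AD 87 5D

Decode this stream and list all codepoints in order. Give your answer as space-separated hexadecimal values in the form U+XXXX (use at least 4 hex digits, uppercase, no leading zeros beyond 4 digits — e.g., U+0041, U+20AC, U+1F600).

Byte[0]=EE: 3-byte lead, need 2 cont bytes. acc=0xE
Byte[1]=AF: continuation. acc=(acc<<6)|0x2F=0x3AF
Byte[2]=80: continuation. acc=(acc<<6)|0x00=0xEBC0
Completed: cp=U+EBC0 (starts at byte 0)
Byte[3]=E4: 3-byte lead, need 2 cont bytes. acc=0x4
Byte[4]=89: continuation. acc=(acc<<6)|0x09=0x109
Byte[5]=94: continuation. acc=(acc<<6)|0x14=0x4254
Completed: cp=U+4254 (starts at byte 3)
Byte[6]=C2: 2-byte lead, need 1 cont bytes. acc=0x2
Byte[7]=B0: continuation. acc=(acc<<6)|0x30=0xB0
Completed: cp=U+00B0 (starts at byte 6)
Byte[8]=D9: 2-byte lead, need 1 cont bytes. acc=0x19
Byte[9]=BF: continuation. acc=(acc<<6)|0x3F=0x67F
Completed: cp=U+067F (starts at byte 8)
Byte[10]=E2: 3-byte lead, need 2 cont bytes. acc=0x2
Byte[11]=AD: continuation. acc=(acc<<6)|0x2D=0xAD
Byte[12]=87: continuation. acc=(acc<<6)|0x07=0x2B47
Completed: cp=U+2B47 (starts at byte 10)
Byte[13]=5D: 1-byte ASCII. cp=U+005D

Answer: U+EBC0 U+4254 U+00B0 U+067F U+2B47 U+005D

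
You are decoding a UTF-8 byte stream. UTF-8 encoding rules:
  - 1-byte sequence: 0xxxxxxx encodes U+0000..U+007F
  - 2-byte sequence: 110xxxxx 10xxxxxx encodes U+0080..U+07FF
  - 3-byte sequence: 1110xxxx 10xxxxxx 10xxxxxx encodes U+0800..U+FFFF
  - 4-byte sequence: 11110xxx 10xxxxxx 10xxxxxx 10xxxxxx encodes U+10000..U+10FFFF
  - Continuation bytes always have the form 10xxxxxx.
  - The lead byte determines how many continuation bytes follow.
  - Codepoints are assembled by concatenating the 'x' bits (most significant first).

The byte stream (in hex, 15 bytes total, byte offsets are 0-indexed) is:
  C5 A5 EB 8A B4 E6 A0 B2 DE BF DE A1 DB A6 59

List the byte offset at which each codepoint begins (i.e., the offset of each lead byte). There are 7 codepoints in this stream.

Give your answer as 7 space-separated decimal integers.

Answer: 0 2 5 8 10 12 14

Derivation:
Byte[0]=C5: 2-byte lead, need 1 cont bytes. acc=0x5
Byte[1]=A5: continuation. acc=(acc<<6)|0x25=0x165
Completed: cp=U+0165 (starts at byte 0)
Byte[2]=EB: 3-byte lead, need 2 cont bytes. acc=0xB
Byte[3]=8A: continuation. acc=(acc<<6)|0x0A=0x2CA
Byte[4]=B4: continuation. acc=(acc<<6)|0x34=0xB2B4
Completed: cp=U+B2B4 (starts at byte 2)
Byte[5]=E6: 3-byte lead, need 2 cont bytes. acc=0x6
Byte[6]=A0: continuation. acc=(acc<<6)|0x20=0x1A0
Byte[7]=B2: continuation. acc=(acc<<6)|0x32=0x6832
Completed: cp=U+6832 (starts at byte 5)
Byte[8]=DE: 2-byte lead, need 1 cont bytes. acc=0x1E
Byte[9]=BF: continuation. acc=(acc<<6)|0x3F=0x7BF
Completed: cp=U+07BF (starts at byte 8)
Byte[10]=DE: 2-byte lead, need 1 cont bytes. acc=0x1E
Byte[11]=A1: continuation. acc=(acc<<6)|0x21=0x7A1
Completed: cp=U+07A1 (starts at byte 10)
Byte[12]=DB: 2-byte lead, need 1 cont bytes. acc=0x1B
Byte[13]=A6: continuation. acc=(acc<<6)|0x26=0x6E6
Completed: cp=U+06E6 (starts at byte 12)
Byte[14]=59: 1-byte ASCII. cp=U+0059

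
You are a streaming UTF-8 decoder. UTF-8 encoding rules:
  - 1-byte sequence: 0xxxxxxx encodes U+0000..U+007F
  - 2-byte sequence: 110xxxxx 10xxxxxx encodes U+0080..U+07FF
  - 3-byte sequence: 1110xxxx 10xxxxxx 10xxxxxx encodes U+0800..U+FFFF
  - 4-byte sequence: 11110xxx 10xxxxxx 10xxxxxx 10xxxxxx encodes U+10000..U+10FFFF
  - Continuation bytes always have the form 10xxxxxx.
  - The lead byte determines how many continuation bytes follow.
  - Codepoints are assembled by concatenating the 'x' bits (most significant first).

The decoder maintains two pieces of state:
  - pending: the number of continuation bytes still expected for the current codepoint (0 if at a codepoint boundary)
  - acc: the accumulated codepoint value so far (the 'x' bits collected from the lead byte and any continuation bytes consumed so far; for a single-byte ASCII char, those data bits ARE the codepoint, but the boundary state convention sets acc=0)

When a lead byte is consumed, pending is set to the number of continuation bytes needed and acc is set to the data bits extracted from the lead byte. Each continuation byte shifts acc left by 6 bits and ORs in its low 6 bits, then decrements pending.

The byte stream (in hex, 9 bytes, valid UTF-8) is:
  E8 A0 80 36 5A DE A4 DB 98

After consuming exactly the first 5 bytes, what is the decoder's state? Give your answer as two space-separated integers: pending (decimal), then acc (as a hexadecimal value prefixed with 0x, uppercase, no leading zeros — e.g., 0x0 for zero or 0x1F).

Answer: 0 0x0

Derivation:
Byte[0]=E8: 3-byte lead. pending=2, acc=0x8
Byte[1]=A0: continuation. acc=(acc<<6)|0x20=0x220, pending=1
Byte[2]=80: continuation. acc=(acc<<6)|0x00=0x8800, pending=0
Byte[3]=36: 1-byte. pending=0, acc=0x0
Byte[4]=5A: 1-byte. pending=0, acc=0x0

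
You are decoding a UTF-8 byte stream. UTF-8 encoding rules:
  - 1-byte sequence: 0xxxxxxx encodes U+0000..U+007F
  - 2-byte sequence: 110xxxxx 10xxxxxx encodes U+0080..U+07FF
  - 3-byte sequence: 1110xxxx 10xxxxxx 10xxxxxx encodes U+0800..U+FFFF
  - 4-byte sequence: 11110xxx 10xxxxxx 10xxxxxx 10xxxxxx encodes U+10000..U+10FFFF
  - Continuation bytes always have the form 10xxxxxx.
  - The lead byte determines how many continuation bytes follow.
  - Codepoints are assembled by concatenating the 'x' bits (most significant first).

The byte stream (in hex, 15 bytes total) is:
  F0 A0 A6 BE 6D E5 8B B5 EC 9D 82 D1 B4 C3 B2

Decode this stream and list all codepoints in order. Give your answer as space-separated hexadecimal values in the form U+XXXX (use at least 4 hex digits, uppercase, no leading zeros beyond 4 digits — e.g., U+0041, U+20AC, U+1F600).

Byte[0]=F0: 4-byte lead, need 3 cont bytes. acc=0x0
Byte[1]=A0: continuation. acc=(acc<<6)|0x20=0x20
Byte[2]=A6: continuation. acc=(acc<<6)|0x26=0x826
Byte[3]=BE: continuation. acc=(acc<<6)|0x3E=0x209BE
Completed: cp=U+209BE (starts at byte 0)
Byte[4]=6D: 1-byte ASCII. cp=U+006D
Byte[5]=E5: 3-byte lead, need 2 cont bytes. acc=0x5
Byte[6]=8B: continuation. acc=(acc<<6)|0x0B=0x14B
Byte[7]=B5: continuation. acc=(acc<<6)|0x35=0x52F5
Completed: cp=U+52F5 (starts at byte 5)
Byte[8]=EC: 3-byte lead, need 2 cont bytes. acc=0xC
Byte[9]=9D: continuation. acc=(acc<<6)|0x1D=0x31D
Byte[10]=82: continuation. acc=(acc<<6)|0x02=0xC742
Completed: cp=U+C742 (starts at byte 8)
Byte[11]=D1: 2-byte lead, need 1 cont bytes. acc=0x11
Byte[12]=B4: continuation. acc=(acc<<6)|0x34=0x474
Completed: cp=U+0474 (starts at byte 11)
Byte[13]=C3: 2-byte lead, need 1 cont bytes. acc=0x3
Byte[14]=B2: continuation. acc=(acc<<6)|0x32=0xF2
Completed: cp=U+00F2 (starts at byte 13)

Answer: U+209BE U+006D U+52F5 U+C742 U+0474 U+00F2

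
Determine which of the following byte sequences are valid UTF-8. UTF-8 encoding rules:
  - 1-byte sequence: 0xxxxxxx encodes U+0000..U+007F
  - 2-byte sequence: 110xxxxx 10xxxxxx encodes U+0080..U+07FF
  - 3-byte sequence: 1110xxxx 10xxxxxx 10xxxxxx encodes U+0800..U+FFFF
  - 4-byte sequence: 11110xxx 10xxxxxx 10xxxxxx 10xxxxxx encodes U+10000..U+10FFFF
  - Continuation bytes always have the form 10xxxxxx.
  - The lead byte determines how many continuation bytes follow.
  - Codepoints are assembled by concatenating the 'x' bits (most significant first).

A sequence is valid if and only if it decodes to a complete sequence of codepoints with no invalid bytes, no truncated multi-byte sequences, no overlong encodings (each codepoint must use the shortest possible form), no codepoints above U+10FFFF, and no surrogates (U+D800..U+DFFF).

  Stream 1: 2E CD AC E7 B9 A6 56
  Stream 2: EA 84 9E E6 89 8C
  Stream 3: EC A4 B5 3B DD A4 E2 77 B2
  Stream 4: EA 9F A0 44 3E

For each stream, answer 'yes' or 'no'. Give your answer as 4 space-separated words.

Answer: yes yes no yes

Derivation:
Stream 1: decodes cleanly. VALID
Stream 2: decodes cleanly. VALID
Stream 3: error at byte offset 7. INVALID
Stream 4: decodes cleanly. VALID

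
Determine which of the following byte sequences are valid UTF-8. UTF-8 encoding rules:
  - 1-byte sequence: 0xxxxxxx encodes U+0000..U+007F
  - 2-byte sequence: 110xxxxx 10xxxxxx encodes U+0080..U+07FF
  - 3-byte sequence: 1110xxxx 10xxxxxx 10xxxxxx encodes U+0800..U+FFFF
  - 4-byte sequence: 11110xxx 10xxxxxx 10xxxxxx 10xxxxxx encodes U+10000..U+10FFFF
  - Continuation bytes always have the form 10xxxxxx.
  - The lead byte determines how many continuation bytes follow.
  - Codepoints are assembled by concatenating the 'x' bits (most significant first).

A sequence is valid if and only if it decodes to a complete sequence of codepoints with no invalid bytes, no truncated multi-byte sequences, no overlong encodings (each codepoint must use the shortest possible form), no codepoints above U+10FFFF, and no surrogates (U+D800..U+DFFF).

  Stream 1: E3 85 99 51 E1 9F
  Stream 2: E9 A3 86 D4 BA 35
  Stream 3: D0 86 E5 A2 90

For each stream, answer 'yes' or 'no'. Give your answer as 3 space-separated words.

Answer: no yes yes

Derivation:
Stream 1: error at byte offset 6. INVALID
Stream 2: decodes cleanly. VALID
Stream 3: decodes cleanly. VALID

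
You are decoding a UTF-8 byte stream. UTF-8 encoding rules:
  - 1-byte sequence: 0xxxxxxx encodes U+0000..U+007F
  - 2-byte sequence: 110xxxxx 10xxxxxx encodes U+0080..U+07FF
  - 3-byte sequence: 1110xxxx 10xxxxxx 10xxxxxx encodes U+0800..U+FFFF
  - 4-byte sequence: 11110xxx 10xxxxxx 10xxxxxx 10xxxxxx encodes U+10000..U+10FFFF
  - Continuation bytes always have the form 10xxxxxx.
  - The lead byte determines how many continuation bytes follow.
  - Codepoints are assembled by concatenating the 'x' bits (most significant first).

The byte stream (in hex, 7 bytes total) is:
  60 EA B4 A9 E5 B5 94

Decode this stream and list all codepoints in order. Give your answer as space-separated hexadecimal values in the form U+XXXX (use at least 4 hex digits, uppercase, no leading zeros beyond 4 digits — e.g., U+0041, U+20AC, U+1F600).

Byte[0]=60: 1-byte ASCII. cp=U+0060
Byte[1]=EA: 3-byte lead, need 2 cont bytes. acc=0xA
Byte[2]=B4: continuation. acc=(acc<<6)|0x34=0x2B4
Byte[3]=A9: continuation. acc=(acc<<6)|0x29=0xAD29
Completed: cp=U+AD29 (starts at byte 1)
Byte[4]=E5: 3-byte lead, need 2 cont bytes. acc=0x5
Byte[5]=B5: continuation. acc=(acc<<6)|0x35=0x175
Byte[6]=94: continuation. acc=(acc<<6)|0x14=0x5D54
Completed: cp=U+5D54 (starts at byte 4)

Answer: U+0060 U+AD29 U+5D54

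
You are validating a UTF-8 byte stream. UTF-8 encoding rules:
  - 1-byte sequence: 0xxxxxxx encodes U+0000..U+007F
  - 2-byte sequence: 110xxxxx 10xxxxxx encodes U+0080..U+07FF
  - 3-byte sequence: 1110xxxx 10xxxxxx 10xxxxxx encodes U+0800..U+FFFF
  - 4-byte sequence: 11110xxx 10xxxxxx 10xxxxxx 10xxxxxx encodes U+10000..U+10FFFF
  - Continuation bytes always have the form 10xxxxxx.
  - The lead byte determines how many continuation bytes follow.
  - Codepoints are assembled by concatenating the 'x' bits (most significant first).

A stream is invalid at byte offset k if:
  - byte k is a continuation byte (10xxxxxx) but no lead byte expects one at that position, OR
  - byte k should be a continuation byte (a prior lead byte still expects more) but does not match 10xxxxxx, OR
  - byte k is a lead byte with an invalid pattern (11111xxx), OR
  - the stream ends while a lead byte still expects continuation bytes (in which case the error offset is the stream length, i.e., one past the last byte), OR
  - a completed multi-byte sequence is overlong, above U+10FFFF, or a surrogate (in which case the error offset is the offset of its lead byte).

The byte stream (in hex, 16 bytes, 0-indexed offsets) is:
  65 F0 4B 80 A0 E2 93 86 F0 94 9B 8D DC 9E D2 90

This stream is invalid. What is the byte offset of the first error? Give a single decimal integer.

Answer: 2

Derivation:
Byte[0]=65: 1-byte ASCII. cp=U+0065
Byte[1]=F0: 4-byte lead, need 3 cont bytes. acc=0x0
Byte[2]=4B: expected 10xxxxxx continuation. INVALID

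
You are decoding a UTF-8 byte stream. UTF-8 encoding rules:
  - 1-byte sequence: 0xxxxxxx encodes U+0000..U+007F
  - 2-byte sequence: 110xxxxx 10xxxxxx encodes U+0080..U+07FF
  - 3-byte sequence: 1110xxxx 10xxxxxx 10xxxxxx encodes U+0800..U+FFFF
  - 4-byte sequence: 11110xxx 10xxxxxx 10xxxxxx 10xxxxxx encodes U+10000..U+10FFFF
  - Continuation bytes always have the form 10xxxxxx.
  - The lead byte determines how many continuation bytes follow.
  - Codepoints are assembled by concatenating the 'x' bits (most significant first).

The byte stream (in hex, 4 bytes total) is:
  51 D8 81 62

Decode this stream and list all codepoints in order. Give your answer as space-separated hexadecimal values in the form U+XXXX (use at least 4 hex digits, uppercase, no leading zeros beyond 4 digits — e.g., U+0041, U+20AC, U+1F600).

Byte[0]=51: 1-byte ASCII. cp=U+0051
Byte[1]=D8: 2-byte lead, need 1 cont bytes. acc=0x18
Byte[2]=81: continuation. acc=(acc<<6)|0x01=0x601
Completed: cp=U+0601 (starts at byte 1)
Byte[3]=62: 1-byte ASCII. cp=U+0062

Answer: U+0051 U+0601 U+0062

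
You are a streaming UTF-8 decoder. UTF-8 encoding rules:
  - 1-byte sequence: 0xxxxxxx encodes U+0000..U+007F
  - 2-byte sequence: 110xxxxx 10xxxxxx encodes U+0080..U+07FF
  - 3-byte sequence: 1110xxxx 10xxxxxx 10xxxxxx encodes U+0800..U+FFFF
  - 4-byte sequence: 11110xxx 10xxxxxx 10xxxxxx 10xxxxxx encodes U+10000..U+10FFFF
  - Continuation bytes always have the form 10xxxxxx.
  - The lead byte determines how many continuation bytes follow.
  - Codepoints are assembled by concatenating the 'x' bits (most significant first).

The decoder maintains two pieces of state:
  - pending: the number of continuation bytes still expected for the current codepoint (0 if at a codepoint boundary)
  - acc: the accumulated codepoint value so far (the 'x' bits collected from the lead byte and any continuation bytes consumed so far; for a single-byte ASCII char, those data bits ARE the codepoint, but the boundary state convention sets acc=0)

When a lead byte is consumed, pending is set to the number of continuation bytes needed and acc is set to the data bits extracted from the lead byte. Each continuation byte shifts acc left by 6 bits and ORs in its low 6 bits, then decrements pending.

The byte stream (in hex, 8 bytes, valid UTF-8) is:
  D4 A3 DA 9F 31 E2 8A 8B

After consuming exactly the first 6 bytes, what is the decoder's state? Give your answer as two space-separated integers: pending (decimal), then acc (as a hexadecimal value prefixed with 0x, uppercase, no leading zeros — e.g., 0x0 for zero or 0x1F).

Byte[0]=D4: 2-byte lead. pending=1, acc=0x14
Byte[1]=A3: continuation. acc=(acc<<6)|0x23=0x523, pending=0
Byte[2]=DA: 2-byte lead. pending=1, acc=0x1A
Byte[3]=9F: continuation. acc=(acc<<6)|0x1F=0x69F, pending=0
Byte[4]=31: 1-byte. pending=0, acc=0x0
Byte[5]=E2: 3-byte lead. pending=2, acc=0x2

Answer: 2 0x2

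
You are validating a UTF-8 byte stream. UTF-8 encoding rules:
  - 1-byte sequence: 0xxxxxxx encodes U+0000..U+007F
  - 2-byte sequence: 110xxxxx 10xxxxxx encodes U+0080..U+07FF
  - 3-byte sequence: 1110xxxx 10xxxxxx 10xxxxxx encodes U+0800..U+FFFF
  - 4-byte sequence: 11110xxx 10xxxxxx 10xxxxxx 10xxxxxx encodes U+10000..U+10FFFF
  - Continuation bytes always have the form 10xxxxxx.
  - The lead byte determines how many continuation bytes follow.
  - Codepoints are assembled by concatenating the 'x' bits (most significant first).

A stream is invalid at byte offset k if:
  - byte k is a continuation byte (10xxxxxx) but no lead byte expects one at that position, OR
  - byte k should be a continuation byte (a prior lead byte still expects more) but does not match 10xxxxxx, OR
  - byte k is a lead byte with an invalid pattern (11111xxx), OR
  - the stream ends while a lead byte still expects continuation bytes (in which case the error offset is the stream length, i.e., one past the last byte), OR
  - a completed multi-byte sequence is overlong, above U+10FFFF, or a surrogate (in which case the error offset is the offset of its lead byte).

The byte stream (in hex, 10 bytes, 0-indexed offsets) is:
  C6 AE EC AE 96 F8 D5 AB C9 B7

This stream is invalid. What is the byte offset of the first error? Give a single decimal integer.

Byte[0]=C6: 2-byte lead, need 1 cont bytes. acc=0x6
Byte[1]=AE: continuation. acc=(acc<<6)|0x2E=0x1AE
Completed: cp=U+01AE (starts at byte 0)
Byte[2]=EC: 3-byte lead, need 2 cont bytes. acc=0xC
Byte[3]=AE: continuation. acc=(acc<<6)|0x2E=0x32E
Byte[4]=96: continuation. acc=(acc<<6)|0x16=0xCB96
Completed: cp=U+CB96 (starts at byte 2)
Byte[5]=F8: INVALID lead byte (not 0xxx/110x/1110/11110)

Answer: 5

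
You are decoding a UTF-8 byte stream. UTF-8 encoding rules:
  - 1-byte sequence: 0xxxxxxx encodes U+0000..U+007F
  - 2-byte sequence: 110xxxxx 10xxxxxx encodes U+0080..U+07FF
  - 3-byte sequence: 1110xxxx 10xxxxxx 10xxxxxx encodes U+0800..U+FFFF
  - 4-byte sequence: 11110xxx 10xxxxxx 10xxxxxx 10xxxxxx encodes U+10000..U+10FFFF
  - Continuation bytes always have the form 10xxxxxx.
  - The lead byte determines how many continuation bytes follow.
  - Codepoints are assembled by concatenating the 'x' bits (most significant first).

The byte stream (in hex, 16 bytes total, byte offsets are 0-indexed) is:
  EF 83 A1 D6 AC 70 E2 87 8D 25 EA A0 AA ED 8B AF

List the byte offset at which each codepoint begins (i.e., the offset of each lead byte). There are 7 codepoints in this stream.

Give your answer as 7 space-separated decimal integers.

Byte[0]=EF: 3-byte lead, need 2 cont bytes. acc=0xF
Byte[1]=83: continuation. acc=(acc<<6)|0x03=0x3C3
Byte[2]=A1: continuation. acc=(acc<<6)|0x21=0xF0E1
Completed: cp=U+F0E1 (starts at byte 0)
Byte[3]=D6: 2-byte lead, need 1 cont bytes. acc=0x16
Byte[4]=AC: continuation. acc=(acc<<6)|0x2C=0x5AC
Completed: cp=U+05AC (starts at byte 3)
Byte[5]=70: 1-byte ASCII. cp=U+0070
Byte[6]=E2: 3-byte lead, need 2 cont bytes. acc=0x2
Byte[7]=87: continuation. acc=(acc<<6)|0x07=0x87
Byte[8]=8D: continuation. acc=(acc<<6)|0x0D=0x21CD
Completed: cp=U+21CD (starts at byte 6)
Byte[9]=25: 1-byte ASCII. cp=U+0025
Byte[10]=EA: 3-byte lead, need 2 cont bytes. acc=0xA
Byte[11]=A0: continuation. acc=(acc<<6)|0x20=0x2A0
Byte[12]=AA: continuation. acc=(acc<<6)|0x2A=0xA82A
Completed: cp=U+A82A (starts at byte 10)
Byte[13]=ED: 3-byte lead, need 2 cont bytes. acc=0xD
Byte[14]=8B: continuation. acc=(acc<<6)|0x0B=0x34B
Byte[15]=AF: continuation. acc=(acc<<6)|0x2F=0xD2EF
Completed: cp=U+D2EF (starts at byte 13)

Answer: 0 3 5 6 9 10 13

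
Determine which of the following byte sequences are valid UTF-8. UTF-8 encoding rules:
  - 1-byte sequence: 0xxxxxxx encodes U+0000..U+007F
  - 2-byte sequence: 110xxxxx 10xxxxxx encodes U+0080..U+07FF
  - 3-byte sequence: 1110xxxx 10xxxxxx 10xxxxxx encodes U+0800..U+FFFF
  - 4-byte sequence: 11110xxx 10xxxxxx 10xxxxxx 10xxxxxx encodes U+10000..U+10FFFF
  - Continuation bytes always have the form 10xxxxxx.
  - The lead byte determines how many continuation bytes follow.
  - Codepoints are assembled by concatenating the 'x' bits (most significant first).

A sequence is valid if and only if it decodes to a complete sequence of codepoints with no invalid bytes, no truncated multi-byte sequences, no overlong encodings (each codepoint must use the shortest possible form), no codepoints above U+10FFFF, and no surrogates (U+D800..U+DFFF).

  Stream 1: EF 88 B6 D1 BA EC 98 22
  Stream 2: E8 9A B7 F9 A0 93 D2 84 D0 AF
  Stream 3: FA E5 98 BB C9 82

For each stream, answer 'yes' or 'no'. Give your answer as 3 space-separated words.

Stream 1: error at byte offset 7. INVALID
Stream 2: error at byte offset 3. INVALID
Stream 3: error at byte offset 0. INVALID

Answer: no no no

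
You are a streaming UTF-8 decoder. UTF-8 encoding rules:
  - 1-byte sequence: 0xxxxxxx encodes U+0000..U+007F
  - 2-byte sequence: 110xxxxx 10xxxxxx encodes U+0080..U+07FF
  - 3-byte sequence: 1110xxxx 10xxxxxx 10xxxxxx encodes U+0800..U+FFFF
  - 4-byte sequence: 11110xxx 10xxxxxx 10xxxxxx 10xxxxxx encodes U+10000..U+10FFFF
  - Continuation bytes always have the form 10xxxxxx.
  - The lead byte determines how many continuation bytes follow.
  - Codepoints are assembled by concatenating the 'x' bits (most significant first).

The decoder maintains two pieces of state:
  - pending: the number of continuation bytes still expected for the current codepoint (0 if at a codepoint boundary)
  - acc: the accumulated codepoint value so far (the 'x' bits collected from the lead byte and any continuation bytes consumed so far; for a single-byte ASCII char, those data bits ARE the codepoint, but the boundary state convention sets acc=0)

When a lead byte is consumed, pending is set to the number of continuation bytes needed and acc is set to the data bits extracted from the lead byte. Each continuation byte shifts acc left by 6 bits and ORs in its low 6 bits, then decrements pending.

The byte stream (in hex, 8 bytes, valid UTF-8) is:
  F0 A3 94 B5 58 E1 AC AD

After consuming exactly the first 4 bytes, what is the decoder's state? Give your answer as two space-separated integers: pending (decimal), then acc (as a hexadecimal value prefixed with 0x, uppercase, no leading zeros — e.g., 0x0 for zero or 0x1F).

Answer: 0 0x23535

Derivation:
Byte[0]=F0: 4-byte lead. pending=3, acc=0x0
Byte[1]=A3: continuation. acc=(acc<<6)|0x23=0x23, pending=2
Byte[2]=94: continuation. acc=(acc<<6)|0x14=0x8D4, pending=1
Byte[3]=B5: continuation. acc=(acc<<6)|0x35=0x23535, pending=0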